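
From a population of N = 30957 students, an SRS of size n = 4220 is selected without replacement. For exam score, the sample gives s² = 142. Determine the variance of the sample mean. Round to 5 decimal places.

Under SRS without replacement, Var(ȳ) = (1 − f)·s²/n with f = n/N = 4220/30957 = 0.13631812.
Var(ȳ) = (1 − 0.13631812)·142/4220 = 0.86368188·0.033649289 = 0.029062281.

0.02906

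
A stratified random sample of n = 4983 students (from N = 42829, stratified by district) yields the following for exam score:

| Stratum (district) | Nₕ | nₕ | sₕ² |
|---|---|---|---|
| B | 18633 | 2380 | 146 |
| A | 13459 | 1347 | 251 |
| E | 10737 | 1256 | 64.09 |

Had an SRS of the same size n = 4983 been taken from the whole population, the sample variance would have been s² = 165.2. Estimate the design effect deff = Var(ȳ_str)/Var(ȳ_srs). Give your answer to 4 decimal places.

Var(ȳ_str) = Σ Wₕ²(1−fₕ)sₕ²/nₕ with Wₕ = Nₕ/42829:
  B: (18633/42829)²·(1−2380/18633)·146/2380 = 0.010127829
  A: (13459/42829)²·(1−1347/13459)·251/1347 = 0.016559946
  E: (10737/42829)²·(1−1256/10737)·64.09/1256 = 0.0028317953
  → Var(ȳ_str) = 0.02951957.
Var(ȳ_srs) = (1 − 4983/42829)·165.2/4983 = 0.02929552.
deff = 0.02951957 / 0.02929552 = 1.0076.

1.0076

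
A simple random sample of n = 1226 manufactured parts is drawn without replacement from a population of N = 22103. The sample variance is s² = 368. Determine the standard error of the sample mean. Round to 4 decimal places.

0.5325

Under SRS without replacement, Var(ȳ) = (1 − f)·s²/n with f = n/N = 1226/22103 = 0.05546758.
Var(ȳ) = (1 − 0.05546758)·368/1226 = 0.94453242·0.30016313 = 0.28351381.
SE(ȳ) = √(0.28351381) = 0.5325.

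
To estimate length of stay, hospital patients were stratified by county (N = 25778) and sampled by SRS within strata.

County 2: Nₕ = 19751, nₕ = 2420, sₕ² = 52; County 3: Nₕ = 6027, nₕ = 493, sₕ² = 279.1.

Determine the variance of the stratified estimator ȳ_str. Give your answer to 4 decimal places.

0.0395

Var(ȳ_str) = Σₕ Wₕ²(1 − fₕ)sₕ²/nₕ with Wₕ = Nₕ/N, N = 25778.
County 2: Wₕ = 0.76619598; term = 0.76619598²·(1 − 0.12252544)·52/2420 = 0.011068844.
County 3: Wₕ = 0.23380402; term = 0.23380402²·(1 − 0.08179857)·279.1/493 = 0.028415469.
Sum = 0.039484313.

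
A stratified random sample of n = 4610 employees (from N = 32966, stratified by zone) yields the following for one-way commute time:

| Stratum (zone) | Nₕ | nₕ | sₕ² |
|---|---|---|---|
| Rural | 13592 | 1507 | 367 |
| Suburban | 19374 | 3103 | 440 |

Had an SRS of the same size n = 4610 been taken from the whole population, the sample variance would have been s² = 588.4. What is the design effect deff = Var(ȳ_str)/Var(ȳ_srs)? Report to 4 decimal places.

0.7099

Var(ȳ_str) = Σ Wₕ²(1−fₕ)sₕ²/nₕ with Wₕ = Nₕ/32966:
  Rural: (13592/32966)²·(1−1507/13592)·367/1507 = 0.036808687
  Suburban: (19374/32966)²·(1−3103/19374)·440/3103 = 0.041131252
  → Var(ȳ_str) = 0.077939939.
Var(ȳ_srs) = (1 − 4610/32966)·588.4/4610 = 0.10978688.
deff = 0.077939939 / 0.10978688 = 0.7099.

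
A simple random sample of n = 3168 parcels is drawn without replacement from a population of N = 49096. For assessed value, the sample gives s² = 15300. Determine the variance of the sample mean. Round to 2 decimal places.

4.52

Under SRS without replacement, Var(ȳ) = (1 − f)·s²/n with f = n/N = 3168/49096 = 0.06452664.
Var(ȳ) = (1 − 0.06452664)·15300/3168 = 0.93547336·4.8295455 = 4.5179111.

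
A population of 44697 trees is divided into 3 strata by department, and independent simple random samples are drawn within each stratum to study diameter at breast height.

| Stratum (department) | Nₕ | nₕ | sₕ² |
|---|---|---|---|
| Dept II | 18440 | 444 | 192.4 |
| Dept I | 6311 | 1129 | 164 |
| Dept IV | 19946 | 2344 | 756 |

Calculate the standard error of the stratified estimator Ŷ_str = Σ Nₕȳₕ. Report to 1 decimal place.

Var(Ŷ_str) = Σₕ Nₕ²(1 − fₕ)sₕ²/nₕ.
Dept II: 18440²·(1 − 444/18440)·192.4/444 = 1.4380004 × 10^8.
Dept I: 6311²·(1 − 1129/6311)·164/1129 = 4.7505675 × 10^6.
Dept IV: 19946²·(1 − 2344/19946)·756/2344 = 1.1323535 × 10^8.
Sum = 2.6178596 × 10^8.
SE = √(2.6178596 × 10^8) = 16179.8.

16179.8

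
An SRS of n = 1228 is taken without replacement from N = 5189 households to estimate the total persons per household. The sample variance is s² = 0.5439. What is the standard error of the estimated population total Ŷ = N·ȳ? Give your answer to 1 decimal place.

95.4

Var(Ŷ) = N²·Var(ȳ) = N²·(1 − n/N)·s²/n.
f = 1228/5189 = 0.23665446; Var(ȳ) = 0.76334554·0.5439/1228 = 3.3809743 × 10^-4.
Var(Ŷ) = 5189² · (3.3809743 × 10^-4) = 9103.5171.
SE(Ŷ) = √(9103.5171) = 95.4.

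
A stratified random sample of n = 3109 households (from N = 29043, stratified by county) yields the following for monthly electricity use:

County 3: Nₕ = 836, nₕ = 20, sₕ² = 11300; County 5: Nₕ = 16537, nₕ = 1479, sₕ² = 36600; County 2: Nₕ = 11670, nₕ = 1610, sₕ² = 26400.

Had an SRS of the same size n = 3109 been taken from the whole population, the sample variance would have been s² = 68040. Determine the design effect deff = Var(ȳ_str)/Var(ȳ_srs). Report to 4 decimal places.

Var(ȳ_str) = Σ Wₕ²(1−fₕ)sₕ²/nₕ with Wₕ = Nₕ/29043:
  County 3: (836/29043)²·(1−20/836)·11300/20 = 0.4569429
  County 5: (16537/29043)²·(1−1479/16537)·36600/1479 = 7.3055679
  County 2: (11670/29043)²·(1−1610/11670)·26400/1610 = 2.2822538
  → Var(ȳ_str) = 10.044765.
Var(ȳ_srs) = (1 − 3109/29043)·68040/3109 = 19.542117.
deff = 10.044765 / 19.542117 = 0.5140.

0.5140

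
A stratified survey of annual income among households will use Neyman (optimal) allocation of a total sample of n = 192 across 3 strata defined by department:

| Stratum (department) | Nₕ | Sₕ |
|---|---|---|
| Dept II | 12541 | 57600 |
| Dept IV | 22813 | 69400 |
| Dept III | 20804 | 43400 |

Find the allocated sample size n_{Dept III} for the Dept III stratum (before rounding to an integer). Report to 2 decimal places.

54.03

Neyman allocation: nₕ = n·NₕSₕ / Σⱼ NⱼSⱼ.
Σ NⱼSⱼ = 12541·57600 + 22813·69400 + 20804·43400 = 3.2084774 × 10^9.
n_{Dept III} = 192·20804·43400 / (3.2084774 × 10^9) = 54.03.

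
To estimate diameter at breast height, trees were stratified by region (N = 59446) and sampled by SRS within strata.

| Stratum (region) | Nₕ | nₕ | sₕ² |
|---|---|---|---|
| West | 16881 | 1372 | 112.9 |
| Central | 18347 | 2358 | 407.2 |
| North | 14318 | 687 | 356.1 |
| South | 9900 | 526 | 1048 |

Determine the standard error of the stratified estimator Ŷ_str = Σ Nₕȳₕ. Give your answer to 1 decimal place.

Var(Ŷ_str) = Σₕ Nₕ²(1 − fₕ)sₕ²/nₕ.
West: 16881²·(1 − 1372/16881)·112.9/1372 = 2.1543775 × 10^7.
Central: 18347²·(1 − 2358/18347)·407.2/2358 = 5.0658267 × 10^7.
North: 14318²·(1 − 687/14318)·356.1/687 = 1.0116384 × 10^8.
South: 9900²·(1 − 526/9900)·1048/526 = 1.8489948 × 10^8.
Sum = 3.5826536 × 10^8.
SE = √(3.5826536 × 10^8) = 18927.9.

18927.9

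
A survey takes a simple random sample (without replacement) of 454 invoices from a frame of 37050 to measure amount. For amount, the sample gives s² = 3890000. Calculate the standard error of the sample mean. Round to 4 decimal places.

Under SRS without replacement, Var(ȳ) = (1 − f)·s²/n with f = n/N = 454/37050 = 0.01225371.
Var(ȳ) = (1 − 0.01225371)·3890000/454 = 0.98774629·8568.2819 = 8463.2887.
SE(ȳ) = √(8463.2887) = 91.9961.

91.9961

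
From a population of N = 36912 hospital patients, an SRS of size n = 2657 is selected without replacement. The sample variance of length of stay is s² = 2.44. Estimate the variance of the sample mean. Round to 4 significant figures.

8.522 × 10^-4

Under SRS without replacement, Var(ȳ) = (1 − f)·s²/n with f = n/N = 2657/36912 = 0.07198201.
Var(ȳ) = (1 − 0.07198201)·2.44/2657 = 0.92801799·9.1832894 × 10^-4 = 8.5222578 × 10^-4.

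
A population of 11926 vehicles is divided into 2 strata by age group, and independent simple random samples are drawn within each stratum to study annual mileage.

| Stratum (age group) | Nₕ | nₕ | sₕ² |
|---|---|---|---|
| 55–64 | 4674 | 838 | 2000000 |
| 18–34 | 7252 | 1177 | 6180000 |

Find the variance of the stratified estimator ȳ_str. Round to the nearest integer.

Var(ȳ_str) = Σₕ Wₕ²(1 − fₕ)sₕ²/nₕ with Wₕ = Nₕ/N, N = 11926.
55–64: Wₕ = 0.39191682; term = 0.39191682²·(1 − 0.17928969)·2000000/838 = 300.85946.
18–34: Wₕ = 0.60808318; term = 0.60808318²·(1 − 0.16230006)·6180000/1177 = 1626.3967.
Sum = 1927.2562.

1927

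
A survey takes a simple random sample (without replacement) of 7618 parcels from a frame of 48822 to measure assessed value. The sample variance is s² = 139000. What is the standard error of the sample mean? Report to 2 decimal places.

3.92

Under SRS without replacement, Var(ȳ) = (1 − f)·s²/n with f = n/N = 7618/48822 = 0.15603621.
Var(ȳ) = (1 − 0.15603621)·139000/7618 = 0.84396379·18.246259 = 15.399182.
SE(ȳ) = √(15.399182) = 3.92.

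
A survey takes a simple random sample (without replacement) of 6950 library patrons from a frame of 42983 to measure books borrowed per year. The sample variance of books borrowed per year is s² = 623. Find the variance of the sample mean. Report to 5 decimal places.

0.07515

Under SRS without replacement, Var(ȳ) = (1 − f)·s²/n with f = n/N = 6950/42983 = 0.16169183.
Var(ȳ) = (1 − 0.16169183)·623/6950 = 0.83830817·0.089640288 = 0.075146185.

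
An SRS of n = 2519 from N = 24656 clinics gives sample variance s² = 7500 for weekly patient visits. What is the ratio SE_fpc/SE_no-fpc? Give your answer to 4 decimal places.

f = n/N = 2519/24656 = 0.10216580.
SE_no-fpc = √(s²/n) = 1.7255063; SE_fpc = √((1−f)s²/n) = 1.6349882.
Ratio = √(1−f) = 0.94754113.

0.9475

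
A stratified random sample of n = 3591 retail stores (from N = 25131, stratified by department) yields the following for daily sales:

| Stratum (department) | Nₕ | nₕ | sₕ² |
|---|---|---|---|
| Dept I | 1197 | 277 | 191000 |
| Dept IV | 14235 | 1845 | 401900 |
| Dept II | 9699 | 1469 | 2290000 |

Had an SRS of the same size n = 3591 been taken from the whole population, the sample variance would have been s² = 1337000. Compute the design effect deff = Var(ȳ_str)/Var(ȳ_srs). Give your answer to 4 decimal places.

0.8118

Var(ȳ_str) = Σ Wₕ²(1−fₕ)sₕ²/nₕ with Wₕ = Nₕ/25131:
  Dept I: (1197/25131)²·(1−277/1197)·191000/277 = 1.2023088
  Dept IV: (14235/25131)²·(1−1845/14235)·401900/1845 = 60.831829
  Dept II: (9699/25131)²·(1−1469/9699)·2290000/1469 = 197.02482
  → Var(ȳ_str) = 259.05896.
Var(ȳ_srs) = (1 − 3591/25131)·1337000/3591 = 319.11846.
deff = 259.05896 / 319.11846 = 0.8118.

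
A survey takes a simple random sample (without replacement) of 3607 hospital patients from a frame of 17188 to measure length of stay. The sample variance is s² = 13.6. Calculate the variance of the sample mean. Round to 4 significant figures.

Under SRS without replacement, Var(ȳ) = (1 − f)·s²/n with f = n/N = 3607/17188 = 0.20985571.
Var(ȳ) = (1 − 0.20985571)·13.6/3607 = 0.79014429·0.0037704464 = 0.0029791966.

0.002979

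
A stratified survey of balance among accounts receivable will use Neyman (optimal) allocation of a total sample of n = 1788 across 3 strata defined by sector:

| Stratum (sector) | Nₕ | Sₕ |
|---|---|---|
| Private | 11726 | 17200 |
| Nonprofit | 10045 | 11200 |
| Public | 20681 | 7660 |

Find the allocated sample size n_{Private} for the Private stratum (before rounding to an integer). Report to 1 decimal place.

Neyman allocation: nₕ = n·NₕSₕ / Σⱼ NⱼSⱼ.
Σ NⱼSⱼ = 11726·17200 + 10045·11200 + 20681·7660 = 4.7260766 × 10^8.
n_{Private} = 1788·11726·17200 / (4.7260766 × 10^8) = 763.0.

763.0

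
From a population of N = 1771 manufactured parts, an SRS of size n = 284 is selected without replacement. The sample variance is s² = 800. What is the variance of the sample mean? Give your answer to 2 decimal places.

Under SRS without replacement, Var(ȳ) = (1 − f)·s²/n with f = n/N = 284/1771 = 0.16036138.
Var(ȳ) = (1 − 0.16036138)·800/284 = 0.83963862·2.8169014 = 2.3651792.

2.37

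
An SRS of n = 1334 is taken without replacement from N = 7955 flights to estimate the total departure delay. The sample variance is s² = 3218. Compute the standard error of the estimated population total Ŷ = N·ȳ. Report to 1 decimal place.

11271.9

Var(Ŷ) = N²·Var(ȳ) = N²·(1 − n/N)·s²/n.
f = 1334/7955 = 0.16769327; Var(ȳ) = 0.83230673·3218/1334 = 2.0077684.
Var(Ŷ) = 7955² · 2.0077684 = 1.2705565 × 10^8.
SE(Ŷ) = √(1.2705565 × 10^8) = 11271.9.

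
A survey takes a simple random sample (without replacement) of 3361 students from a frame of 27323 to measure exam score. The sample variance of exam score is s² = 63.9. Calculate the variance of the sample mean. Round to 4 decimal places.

Under SRS without replacement, Var(ȳ) = (1 − f)·s²/n with f = n/N = 3361/27323 = 0.12300992.
Var(ȳ) = (1 − 0.12300992)·63.9/3361 = 0.87699008·0.019012199 = 0.01667351.

0.0167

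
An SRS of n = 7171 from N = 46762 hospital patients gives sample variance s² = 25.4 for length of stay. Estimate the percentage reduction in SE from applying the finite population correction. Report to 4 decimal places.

7.9865

f = n/N = 7171/46762 = 0.15335101.
SE_no-fpc = √(s²/n) = 0.059515077; SE_fpc = √((1−f)s²/n) = 0.054761923.
Ratio = √(1−f) = 0.92013531. Reduction = 100·(1 − 0.92013531) = 7.9865%.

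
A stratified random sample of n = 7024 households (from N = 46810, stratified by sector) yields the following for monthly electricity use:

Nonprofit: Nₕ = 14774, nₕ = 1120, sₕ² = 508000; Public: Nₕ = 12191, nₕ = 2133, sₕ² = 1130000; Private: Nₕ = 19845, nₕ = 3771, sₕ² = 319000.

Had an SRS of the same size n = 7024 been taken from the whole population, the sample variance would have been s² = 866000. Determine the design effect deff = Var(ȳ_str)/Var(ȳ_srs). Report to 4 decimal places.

Var(ȳ_str) = Σ Wₕ²(1−fₕ)sₕ²/nₕ with Wₕ = Nₕ/46810:
  Nonprofit: (14774/46810)²·(1−1120/14774)·508000/1120 = 41.756722
  Public: (12191/46810)²·(1−2133/12191)·1130000/2133 = 29.64567
  Private: (19845/46810)²·(1−3771/19845)·319000/3771 = 12.31493
  → Var(ȳ_str) = 83.717322.
Var(ȳ_srs) = (1 − 7024/46810)·866000/7024 = 104.79125.
deff = 83.717322 / 104.79125 = 0.7989.

0.7989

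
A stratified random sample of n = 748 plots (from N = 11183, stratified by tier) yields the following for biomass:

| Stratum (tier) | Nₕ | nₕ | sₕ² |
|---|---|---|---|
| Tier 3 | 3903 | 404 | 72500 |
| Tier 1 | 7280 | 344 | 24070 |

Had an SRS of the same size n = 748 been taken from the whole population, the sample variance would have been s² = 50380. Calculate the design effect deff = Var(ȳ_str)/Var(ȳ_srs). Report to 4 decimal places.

0.7613

Var(ȳ_str) = Σ Wₕ²(1−fₕ)sₕ²/nₕ with Wₕ = Nₕ/11183:
  Tier 3: (3903/11183)²·(1−404/3903)·72500/404 = 19.596679
  Tier 1: (7280/11183)²·(1−344/7280)·24070/344 = 28.251497
  → Var(ȳ_str) = 47.848176.
Var(ȳ_srs) = (1 − 748/11183)·50380/748 = 62.847889.
deff = 47.848176 / 62.847889 = 0.7613.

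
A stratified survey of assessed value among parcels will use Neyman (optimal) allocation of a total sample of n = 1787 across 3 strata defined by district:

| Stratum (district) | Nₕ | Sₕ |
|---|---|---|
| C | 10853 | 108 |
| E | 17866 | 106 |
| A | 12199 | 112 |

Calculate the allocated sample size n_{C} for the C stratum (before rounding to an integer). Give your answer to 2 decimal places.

Neyman allocation: nₕ = n·NₕSₕ / Σⱼ NⱼSⱼ.
Σ NⱼSⱼ = 10853·108 + 17866·106 + 12199·112 = 4.432208 × 10^6.
n_{C} = 1787·10853·108 / (4.432208 × 10^6) = 472.58.

472.58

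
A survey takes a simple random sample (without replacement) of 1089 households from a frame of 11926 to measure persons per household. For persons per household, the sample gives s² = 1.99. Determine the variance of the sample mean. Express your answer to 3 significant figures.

Under SRS without replacement, Var(ȳ) = (1 − f)·s²/n with f = n/N = 1089/11926 = 0.09131310.
Var(ȳ) = (1 − 0.09131310)·1.99/1089 = 0.90868690·0.0018273646 = 0.0016605022.

0.00166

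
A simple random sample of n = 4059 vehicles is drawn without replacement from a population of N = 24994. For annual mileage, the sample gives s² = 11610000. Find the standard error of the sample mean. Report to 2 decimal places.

Under SRS without replacement, Var(ȳ) = (1 − f)·s²/n with f = n/N = 4059/24994 = 0.16239898.
Var(ȳ) = (1 − 0.16239898)·11610000/4059 = 0.83760102·2860.3104 = 2395.7989.
SE(ȳ) = √(2395.7989) = 48.95.

48.95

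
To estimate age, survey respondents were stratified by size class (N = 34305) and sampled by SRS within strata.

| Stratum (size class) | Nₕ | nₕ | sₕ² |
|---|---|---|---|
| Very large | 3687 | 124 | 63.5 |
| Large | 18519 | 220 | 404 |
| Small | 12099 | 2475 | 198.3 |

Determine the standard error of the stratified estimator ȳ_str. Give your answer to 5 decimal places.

0.73651

Var(ȳ_str) = Σₕ Wₕ²(1 − fₕ)sₕ²/nₕ with Wₕ = Nₕ/N, N = 34305.
Very large: Wₕ = 0.10747704; term = 0.10747704²·(1 − 0.03363168)·63.5/124 = 0.0057164466.
Large: Wₕ = 0.53983384; term = 0.53983384²·(1 − 0.01187969)·404/220 = 0.52879669.
Small: Wₕ = 0.35268911; term = 0.35268911²·(1 − 0.20456236)·198.3/2475 = 0.0079275275.
Sum = 0.54244066.
SE = √(0.54244066) = 0.73651.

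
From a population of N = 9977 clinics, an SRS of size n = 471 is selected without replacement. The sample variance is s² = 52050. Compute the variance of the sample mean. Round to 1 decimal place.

105.3

Under SRS without replacement, Var(ȳ) = (1 − f)·s²/n with f = n/N = 471/9977 = 0.04720858.
Var(ȳ) = (1 − 0.04720858)·52050/471 = 0.95279142·110.50955 = 105.29256.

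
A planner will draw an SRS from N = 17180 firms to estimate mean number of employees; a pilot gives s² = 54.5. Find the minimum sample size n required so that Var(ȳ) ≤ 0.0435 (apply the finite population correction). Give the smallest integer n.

1168

Without fpc, n₀ = s²/D = 54.5/0.0435 = 1252.8736.
With fpc, (1 − n/N)·s²/n ≤ D requires n ≥ n₀/(1 + n₀/N) = 1252.8736/(1 + 1252.8736/17180) = 1167.7164.
Rounding up, n = 1168.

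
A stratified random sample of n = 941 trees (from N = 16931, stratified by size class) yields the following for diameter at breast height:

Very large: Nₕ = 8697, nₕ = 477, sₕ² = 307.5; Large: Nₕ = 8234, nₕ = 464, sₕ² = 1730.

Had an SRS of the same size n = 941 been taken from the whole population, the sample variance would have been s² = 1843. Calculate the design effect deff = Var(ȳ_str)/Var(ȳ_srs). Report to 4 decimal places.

Var(ȳ_str) = Σ Wₕ²(1−fₕ)sₕ²/nₕ with Wₕ = Nₕ/16931:
  Very large: (8697/16931)²·(1−477/8697)·307.5/477 = 0.16076918
  Large: (8234/16931)²·(1−464/8234)·1730/464 = 0.83213691
  → Var(ȳ_str) = 0.99290609.
Var(ȳ_srs) = (1 − 941/16931)·1843/941 = 1.8497011.
deff = 0.99290609 / 1.8497011 = 0.5368.

0.5368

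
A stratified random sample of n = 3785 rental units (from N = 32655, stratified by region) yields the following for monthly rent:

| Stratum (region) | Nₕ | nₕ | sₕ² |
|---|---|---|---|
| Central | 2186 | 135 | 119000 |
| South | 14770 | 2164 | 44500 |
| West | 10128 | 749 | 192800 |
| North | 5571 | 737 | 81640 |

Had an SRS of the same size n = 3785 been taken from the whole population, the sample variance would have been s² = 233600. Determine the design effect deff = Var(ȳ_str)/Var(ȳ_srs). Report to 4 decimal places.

Var(ȳ_str) = Σ Wₕ²(1−fₕ)sₕ²/nₕ with Wₕ = Nₕ/32655:
  Central: (2186/32655)²·(1−135/2186)·119000/135 = 3.7062067
  South: (14770/32655)²·(1−2164/14770)·44500/2164 = 3.5905516
  West: (10128/32655)²·(1−749/10128)·192800/749 = 22.930106
  North: (5571/32655)²·(1−737/5571)·81640/737 = 2.7975376
  → Var(ȳ_str) = 33.024402.
Var(ȳ_srs) = (1 − 3785/32655)·233600/3785 = 54.56373.
deff = 33.024402 / 54.56373 = 0.6052.

0.6052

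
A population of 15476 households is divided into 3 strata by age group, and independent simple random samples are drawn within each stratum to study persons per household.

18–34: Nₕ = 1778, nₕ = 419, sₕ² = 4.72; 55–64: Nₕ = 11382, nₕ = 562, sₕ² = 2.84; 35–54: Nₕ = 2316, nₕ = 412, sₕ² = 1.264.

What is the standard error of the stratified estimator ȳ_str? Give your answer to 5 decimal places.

0.05262

Var(ȳ_str) = Σₕ Wₕ²(1 − fₕ)sₕ²/nₕ with Wₕ = Nₕ/N, N = 15476.
18–34: Wₕ = 0.11488757; term = 0.11488757²·(1 − 0.23565804)·4.72/419 = 1.1364799 × 10^-4.
55–64: Wₕ = 0.73546136; term = 0.73546136²·(1 − 0.04937621)·2.84/562 = 0.0025984264.
35–54: Wₕ = 0.14965107; term = 0.14965107²·(1 − 0.17789292)·1.264/412 = 5.6485622 × 10^-5.
Sum = 0.00276856.
SE = √(0.00276856) = 0.05262.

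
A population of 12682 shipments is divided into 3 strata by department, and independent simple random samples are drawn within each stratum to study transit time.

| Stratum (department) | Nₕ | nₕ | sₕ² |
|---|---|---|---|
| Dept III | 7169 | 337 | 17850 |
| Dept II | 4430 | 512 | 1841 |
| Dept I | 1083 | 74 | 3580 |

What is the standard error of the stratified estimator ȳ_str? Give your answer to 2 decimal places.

Var(ȳ_str) = Σₕ Wₕ²(1 − fₕ)sₕ²/nₕ with Wₕ = Nₕ/N, N = 12682.
Dept III: Wₕ = 0.56528939; term = 0.56528939²·(1 − 0.04700795)·17850/337 = 16.130182.
Dept II: Wₕ = 0.34931399; term = 0.34931399²·(1 − 0.11557562)·1841/512 = 0.38803999.
Dept I: Wₕ = 0.08539663; term = 0.08539663²·(1 − 0.06832872)·3580/74 = 0.32869677.
Sum = 16.846919.
SE = √(16.846919) = 4.10.

4.10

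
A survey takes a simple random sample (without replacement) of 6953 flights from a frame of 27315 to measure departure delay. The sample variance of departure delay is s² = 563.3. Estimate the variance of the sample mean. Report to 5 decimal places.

0.06039

Under SRS without replacement, Var(ȳ) = (1 − f)·s²/n with f = n/N = 6953/27315 = 0.25454878.
Var(ȳ) = (1 − 0.25454878)·563.3/6953 = 0.74545122·0.081015389 = 0.06039302.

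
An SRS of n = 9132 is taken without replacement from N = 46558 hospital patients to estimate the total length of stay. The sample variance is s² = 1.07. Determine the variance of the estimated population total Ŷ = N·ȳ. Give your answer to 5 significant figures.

Var(Ŷ) = N²·Var(ȳ) = N²·(1 − n/N)·s²/n.
f = 9132/46558 = 0.19614245; Var(ȳ) = 0.80385755·1.07/9132 = 9.4188303 × 10^-5.
Var(Ŷ) = 46558² · (9.4188303 × 10^-5) = 204167.03.

204170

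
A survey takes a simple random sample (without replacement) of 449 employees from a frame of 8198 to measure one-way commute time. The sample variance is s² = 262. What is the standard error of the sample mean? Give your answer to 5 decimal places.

Under SRS without replacement, Var(ȳ) = (1 − f)·s²/n with f = n/N = 449/8198 = 0.05476946.
Var(ȳ) = (1 − 0.05476946)·262/449 = 0.94523054·0.58351893 = 0.55155992.
SE(ȳ) = √(0.55155992) = 0.74267.

0.74267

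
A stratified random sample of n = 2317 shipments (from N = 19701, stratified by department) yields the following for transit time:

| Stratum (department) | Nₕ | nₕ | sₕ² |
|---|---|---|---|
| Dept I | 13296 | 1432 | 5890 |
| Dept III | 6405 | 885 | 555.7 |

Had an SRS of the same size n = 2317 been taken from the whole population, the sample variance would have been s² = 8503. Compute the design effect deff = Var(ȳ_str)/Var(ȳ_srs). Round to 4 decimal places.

0.5339

Var(ȳ_str) = Σ Wₕ²(1−fₕ)sₕ²/nₕ with Wₕ = Nₕ/19701:
  Dept I: (13296/19701)²·(1−1432/13296)·5890/1432 = 1.6716597
  Dept III: (6405/19701)²·(1−885/6405)·555.7/885 = 0.05719773
  → Var(ȳ_str) = 1.7288574.
Var(ȳ_srs) = (1 − 2317/19701)·8503/2317 = 3.2382292.
deff = 1.7288574 / 3.2382292 = 0.5339.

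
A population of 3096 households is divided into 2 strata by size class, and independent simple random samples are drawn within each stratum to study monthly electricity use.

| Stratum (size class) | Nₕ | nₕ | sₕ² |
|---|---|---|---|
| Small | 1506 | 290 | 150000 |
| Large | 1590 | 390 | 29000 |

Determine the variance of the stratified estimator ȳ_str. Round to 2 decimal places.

Var(ȳ_str) = Σₕ Wₕ²(1 − fₕ)sₕ²/nₕ with Wₕ = Nₕ/N, N = 3096.
Small: Wₕ = 0.48643411; term = 0.48643411²·(1 − 0.19256308)·150000/290 = 98.82115.
Large: Wₕ = 0.51356589; term = 0.51356589²·(1 − 0.24528302)·29000/390 = 14.801641.
Sum = 113.62279.

113.62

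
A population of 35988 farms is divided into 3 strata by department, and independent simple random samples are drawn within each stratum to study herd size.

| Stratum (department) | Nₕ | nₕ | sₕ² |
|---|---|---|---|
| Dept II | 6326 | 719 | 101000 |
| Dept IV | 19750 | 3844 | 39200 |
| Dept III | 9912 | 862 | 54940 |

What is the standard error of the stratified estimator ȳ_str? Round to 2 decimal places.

Var(ȳ_str) = Σₕ Wₕ²(1 − fₕ)sₕ²/nₕ with Wₕ = Nₕ/N, N = 35988.
Dept II: Wₕ = 0.17578082; term = 0.17578082²·(1 − 0.11365792)·101000/719 = 3.8471295.
Dept IV: Wₕ = 0.54879404; term = 0.54879404²·(1 − 0.19463291)·39200/3844 = 2.4735195.
Dept III: Wₕ = 0.27542514; term = 0.27542514²·(1 − 0.08696529)·54940/862 = 4.4144422.
Sum = 10.735091.
SE = √(10.735091) = 3.28.

3.28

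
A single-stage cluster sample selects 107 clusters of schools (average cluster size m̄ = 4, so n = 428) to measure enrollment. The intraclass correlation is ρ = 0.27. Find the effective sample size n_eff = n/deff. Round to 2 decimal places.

deff = 1 + (4 − 1)·0.27 = 1 + 0.81 = 1.81.
n_eff = 428 / 1.81 = 236.46.

236.46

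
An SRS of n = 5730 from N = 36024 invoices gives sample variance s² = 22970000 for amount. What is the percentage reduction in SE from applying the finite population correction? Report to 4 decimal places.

8.2973

f = n/N = 5730/36024 = 0.15906063.
SE_no-fpc = √(s²/n) = 63.314501; SE_fpc = √((1−f)s²/n) = 58.061136.
Ratio = √(1−f) = 0.91702747. Reduction = 100·(1 − 0.91702747) = 8.2973%.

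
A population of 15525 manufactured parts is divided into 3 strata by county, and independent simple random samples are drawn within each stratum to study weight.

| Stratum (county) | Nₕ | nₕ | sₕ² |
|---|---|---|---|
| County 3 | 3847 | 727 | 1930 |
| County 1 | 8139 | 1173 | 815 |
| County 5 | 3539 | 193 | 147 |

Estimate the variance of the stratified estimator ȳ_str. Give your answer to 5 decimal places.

Var(ȳ_str) = Σₕ Wₕ²(1 − fₕ)sₕ²/nₕ with Wₕ = Nₕ/N, N = 15525.
County 3: Wₕ = 0.24779388; term = 0.24779388²·(1 − 0.18897842)·1930/727 = 0.13220152.
County 1: Wₕ = 0.52425121; term = 0.52425121²·(1 − 0.14412090)·815/1173 = 0.16343719.
County 5: Wₕ = 0.22795491; term = 0.22795491²·(1 − 0.05453518)·147/193 = 0.037419959.
Sum = 0.33305867.

0.33306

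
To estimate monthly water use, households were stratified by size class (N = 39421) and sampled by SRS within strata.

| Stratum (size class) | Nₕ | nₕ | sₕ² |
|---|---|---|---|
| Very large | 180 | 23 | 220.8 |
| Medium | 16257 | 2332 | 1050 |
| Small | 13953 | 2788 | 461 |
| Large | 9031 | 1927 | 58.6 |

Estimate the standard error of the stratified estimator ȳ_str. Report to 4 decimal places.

0.2891

Var(ȳ_str) = Σₕ Wₕ²(1 − fₕ)sₕ²/nₕ with Wₕ = Nₕ/N, N = 39421.
Very large: Wₕ = 0.00456609; term = 0.00456609²·(1 − 0.12777778)·220.8/23 = 1.7457744 × 10^-4.
Medium: Wₕ = 0.41239441; term = 0.41239441²·(1 − 0.14344590)·1050/2332 = 0.065590522.
Small: Wₕ = 0.35394840; term = 0.35394840²·(1 − 0.19981366)·461/2788 = 0.01657598.
Large: Wₕ = 0.22909109; term = 0.22909109²·(1 − 0.21337615)·58.6/1927 = 0.00125545.
Sum = 0.083596529.
SE = √(0.083596529) = 0.2891.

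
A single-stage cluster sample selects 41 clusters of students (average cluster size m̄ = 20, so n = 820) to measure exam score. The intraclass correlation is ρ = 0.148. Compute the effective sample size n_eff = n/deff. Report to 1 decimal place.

215.1

deff = 1 + (20 − 1)·0.148 = 1 + 2.812 = 3.812.
n_eff = 820 / 3.812 = 215.1.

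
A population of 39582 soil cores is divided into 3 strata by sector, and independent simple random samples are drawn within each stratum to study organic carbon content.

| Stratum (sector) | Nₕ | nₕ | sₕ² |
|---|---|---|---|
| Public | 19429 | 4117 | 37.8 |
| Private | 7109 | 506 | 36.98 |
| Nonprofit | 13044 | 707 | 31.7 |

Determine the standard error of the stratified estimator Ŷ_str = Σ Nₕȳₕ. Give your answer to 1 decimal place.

Var(Ŷ_str) = Σₕ Nₕ²(1 − fₕ)sₕ²/nₕ.
Public: 19429²·(1 − 4117/19429)·37.8/4117 = 2.7314503 × 10^6.
Private: 7109²·(1 − 506/7109)·36.98/506 = 3.4305693 × 10^6.
Nonprofit: 13044²·(1 − 707/13044)·31.7/707 = 7.2153965 × 10^6.
Sum = 1.3377416 × 10^7.
SE = √(1.3377416 × 10^7) = 3657.5.

3657.5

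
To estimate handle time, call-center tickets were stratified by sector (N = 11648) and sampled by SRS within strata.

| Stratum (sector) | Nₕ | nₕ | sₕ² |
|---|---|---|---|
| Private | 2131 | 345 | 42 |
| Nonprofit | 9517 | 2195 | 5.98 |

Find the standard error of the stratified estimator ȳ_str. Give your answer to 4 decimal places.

0.0694

Var(ȳ_str) = Σₕ Wₕ²(1 − fₕ)sₕ²/nₕ with Wₕ = Nₕ/N, N = 11648.
Private: Wₕ = 0.18294986; term = 0.18294986²·(1 − 0.16189582)·42/345 = 0.0034150131.
Nonprofit: Wₕ = 0.81705014; term = 0.81705014²·(1 − 0.23063991)·5.98/2195 = 0.0013992449.
Sum = 0.004814258.
SE = √(0.004814258) = 0.0694.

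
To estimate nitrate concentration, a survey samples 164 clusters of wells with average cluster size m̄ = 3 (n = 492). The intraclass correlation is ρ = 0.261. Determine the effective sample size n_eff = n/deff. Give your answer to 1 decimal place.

323.3

deff = 1 + (3 − 1)·0.261 = 1 + 0.522 = 1.522.
n_eff = 492 / 1.522 = 323.3.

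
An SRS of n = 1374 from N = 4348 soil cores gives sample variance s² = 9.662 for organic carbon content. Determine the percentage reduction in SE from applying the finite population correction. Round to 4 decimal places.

f = n/N = 1374/4348 = 0.31600736.
SE_no-fpc = √(s²/n) = 0.08385716; SE_fpc = √((1−f)s²/n) = 0.069353098.
Ratio = √(1−f) = 0.82703848. Reduction = 100·(1 − 0.82703848) = 17.2962%.

17.2962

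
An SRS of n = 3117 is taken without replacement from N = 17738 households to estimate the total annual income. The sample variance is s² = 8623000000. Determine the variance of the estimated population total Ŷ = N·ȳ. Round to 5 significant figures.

Var(Ŷ) = N²·Var(ȳ) = N²·(1 − n/N)·s²/n.
f = 3117/17738 = 0.17572443; Var(ȳ) = 0.82427557·8623000000/3117 = 2.2803106 × 10^6.
Var(Ŷ) = 17738² · (2.2803106 × 10^6) = 7.1746927 × 10^14.

7.1747 × 10^14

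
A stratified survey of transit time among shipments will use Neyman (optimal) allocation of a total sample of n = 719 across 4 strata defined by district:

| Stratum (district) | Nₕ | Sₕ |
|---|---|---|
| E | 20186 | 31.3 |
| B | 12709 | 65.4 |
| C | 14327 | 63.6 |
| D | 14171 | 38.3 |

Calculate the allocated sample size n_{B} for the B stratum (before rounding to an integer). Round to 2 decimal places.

204.88

Neyman allocation: nₕ = n·NₕSₕ / Σⱼ NⱼSⱼ.
Σ NⱼSⱼ = 20186·31.3 + 12709·65.4 + 14327·63.6 + 14171·38.3 = 2.9169369 × 10^6.
n_{B} = 719·12709·65.4 / (2.9169369 × 10^6) = 204.88.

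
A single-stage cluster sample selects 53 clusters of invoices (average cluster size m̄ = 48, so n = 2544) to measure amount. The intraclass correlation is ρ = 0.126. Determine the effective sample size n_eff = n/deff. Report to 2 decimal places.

367.52

deff = 1 + (48 − 1)·0.126 = 1 + 5.922 = 6.922.
n_eff = 2544 / 6.922 = 367.52.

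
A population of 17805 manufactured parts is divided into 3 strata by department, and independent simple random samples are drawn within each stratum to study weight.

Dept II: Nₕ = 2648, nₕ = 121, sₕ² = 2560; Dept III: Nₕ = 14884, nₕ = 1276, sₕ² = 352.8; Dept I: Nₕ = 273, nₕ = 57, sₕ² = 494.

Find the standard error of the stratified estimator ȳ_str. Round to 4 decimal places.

0.7905

Var(ȳ_str) = Σₕ Wₕ²(1 − fₕ)sₕ²/nₕ with Wₕ = Nₕ/N, N = 17805.
Dept II: Wₕ = 0.14872227; term = 0.14872227²·(1 − 0.04569486)·2560/121 = 0.44657444.
Dept III: Wₕ = 0.83594496; term = 0.83594496²·(1 − 0.08572964)·352.8/1276 = 0.17664767.
Dept I: Wₕ = 0.01533277; term = 0.01533277²·(1 − 0.20879121)·494/57 = 0.0016120724.
Sum = 0.62483418.
SE = √(0.62483418) = 0.7905.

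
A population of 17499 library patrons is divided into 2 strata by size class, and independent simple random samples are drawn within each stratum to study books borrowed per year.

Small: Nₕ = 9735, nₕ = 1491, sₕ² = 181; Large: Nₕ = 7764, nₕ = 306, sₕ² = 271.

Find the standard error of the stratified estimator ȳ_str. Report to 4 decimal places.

Var(ȳ_str) = Σₕ Wₕ²(1 − fₕ)sₕ²/nₕ with Wₕ = Nₕ/N, N = 17499.
Small: Wₕ = 0.55631750; term = 0.55631750²·(1 − 0.15315871)·181/1491 = 0.031816207.
Large: Wₕ = 0.44368250; term = 0.44368250²·(1 − 0.03941267)·271/306 = 0.16746703.
Sum = 0.19928324.
SE = √(0.19928324) = 0.4464.

0.4464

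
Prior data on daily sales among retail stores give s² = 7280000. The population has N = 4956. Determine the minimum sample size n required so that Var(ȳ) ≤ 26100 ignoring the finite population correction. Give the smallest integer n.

279

Without fpc, n₀ = s²/D = 7280000/26100 = 278.9272.
Rounding up, n = 279.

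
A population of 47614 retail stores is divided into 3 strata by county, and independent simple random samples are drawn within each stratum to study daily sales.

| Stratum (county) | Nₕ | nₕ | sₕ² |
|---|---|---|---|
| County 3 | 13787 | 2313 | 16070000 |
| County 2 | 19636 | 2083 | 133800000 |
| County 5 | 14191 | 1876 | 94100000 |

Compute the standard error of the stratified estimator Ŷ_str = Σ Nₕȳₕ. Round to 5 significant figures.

5.6573 × 10^6

Var(Ŷ_str) = Σₕ Nₕ²(1 − fₕ)sₕ²/nₕ.
County 3: 13787²·(1 − 2313/13787)·16070000/2313 = 1.0990688 × 10^12.
County 2: 19636²·(1 − 2083/19636)·133800000/2083 = 2.2139674 × 10^13.
County 5: 14191²·(1 − 1876/14191)·94100000/1876 = 8.7660553 × 10^12.
Sum = 3.2004798 × 10^13.
SE = √(3.2004798 × 10^13) = 5.6573 × 10^6.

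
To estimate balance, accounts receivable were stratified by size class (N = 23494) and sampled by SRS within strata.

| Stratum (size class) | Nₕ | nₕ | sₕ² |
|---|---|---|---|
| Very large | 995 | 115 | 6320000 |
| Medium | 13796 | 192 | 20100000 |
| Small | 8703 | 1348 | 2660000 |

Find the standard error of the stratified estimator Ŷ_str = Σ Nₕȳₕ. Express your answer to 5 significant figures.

Var(Ŷ_str) = Σₕ Nₕ²(1 − fₕ)sₕ²/nₕ.
Very large: 995²·(1 − 115/995)·6320000/115 = 4.811993 × 10^10.
Medium: 13796²·(1 − 192/13796)·20100000/192 = 1.9647832 × 10^13.
Small: 8703²·(1 − 1348/8703)·2660000/1348 = 1.2631165 × 10^11.
Sum = 1.9822264 × 10^13.
SE = √(1.9822264 × 10^13) = 4.4522 × 10^6.

4.4522 × 10^6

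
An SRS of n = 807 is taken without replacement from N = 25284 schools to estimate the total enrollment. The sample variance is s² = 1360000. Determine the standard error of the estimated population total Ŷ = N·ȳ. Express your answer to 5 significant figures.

1.0213 × 10^6

Var(Ŷ) = N²·Var(ȳ) = N²·(1 − n/N)·s²/n.
f = 807/25284 = 0.03191742; Var(ȳ) = 0.96808258·1360000/807 = 1631.4651.
Var(Ŷ) = 25284² · 1631.4651 = 1.0429641 × 10^12.
SE(Ŷ) = √(1.0429641 × 10^12) = 1.0213 × 10^6.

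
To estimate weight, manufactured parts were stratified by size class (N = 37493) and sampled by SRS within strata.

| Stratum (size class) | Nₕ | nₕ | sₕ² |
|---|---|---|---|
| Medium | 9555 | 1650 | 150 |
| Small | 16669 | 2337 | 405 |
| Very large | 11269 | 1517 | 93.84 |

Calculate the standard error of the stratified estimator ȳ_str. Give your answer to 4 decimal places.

Var(ȳ_str) = Σₕ Wₕ²(1 − fₕ)sₕ²/nₕ with Wₕ = Nₕ/N, N = 37493.
Medium: Wₕ = 0.25484757; term = 0.25484757²·(1 − 0.17268446)·150/1650 = 0.004884718.
Small: Wₕ = 0.44458966; term = 0.44458966²·(1 − 0.14020037)·405/2337 = 0.029451829.
Very large: Wₕ = 0.30056277; term = 0.30056277²·(1 − 0.13461709)·93.84/1517 = 0.0048359423.
Sum = 0.039172489.
SE = √(0.039172489) = 0.1979.

0.1979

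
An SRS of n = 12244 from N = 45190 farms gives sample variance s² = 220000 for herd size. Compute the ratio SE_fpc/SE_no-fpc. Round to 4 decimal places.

f = n/N = 12244/45190 = 0.27094490.
SE_no-fpc = √(s²/n) = 4.2388659; SE_fpc = √((1−f)s²/n) = 3.6193439.
Ratio = √(1−f) = 0.85384723.

0.8538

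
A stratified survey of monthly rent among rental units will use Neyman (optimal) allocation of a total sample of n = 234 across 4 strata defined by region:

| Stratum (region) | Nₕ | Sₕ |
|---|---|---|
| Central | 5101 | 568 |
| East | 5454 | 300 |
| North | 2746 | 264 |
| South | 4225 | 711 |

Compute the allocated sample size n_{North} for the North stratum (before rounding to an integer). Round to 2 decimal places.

Neyman allocation: nₕ = n·NₕSₕ / Σⱼ NⱼSⱼ.
Σ NⱼSⱼ = 5101·568 + 5454·300 + 2746·264 + 4225·711 = 8.262487 × 10^6.
n_{North} = 234·2746·264 / (8.262487 × 10^6) = 20.53.

20.53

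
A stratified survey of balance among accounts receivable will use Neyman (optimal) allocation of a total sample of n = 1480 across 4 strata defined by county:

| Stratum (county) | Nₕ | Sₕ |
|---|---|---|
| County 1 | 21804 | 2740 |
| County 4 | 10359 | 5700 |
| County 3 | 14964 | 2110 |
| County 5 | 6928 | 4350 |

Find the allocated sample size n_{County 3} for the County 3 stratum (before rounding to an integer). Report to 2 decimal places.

258.89

Neyman allocation: nₕ = n·NₕSₕ / Σⱼ NⱼSⱼ.
Σ NⱼSⱼ = 21804·2740 + 10359·5700 + 14964·2110 + 6928·4350 = 1.805001 × 10^8.
n_{County 3} = 1480·14964·2110 / (1.805001 × 10^8) = 258.89.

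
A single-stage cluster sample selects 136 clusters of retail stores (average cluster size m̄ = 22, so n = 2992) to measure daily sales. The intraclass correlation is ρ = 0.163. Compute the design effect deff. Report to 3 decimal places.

4.423

deff = 1 + (22 − 1)·0.163 = 1 + 3.423 = 4.423.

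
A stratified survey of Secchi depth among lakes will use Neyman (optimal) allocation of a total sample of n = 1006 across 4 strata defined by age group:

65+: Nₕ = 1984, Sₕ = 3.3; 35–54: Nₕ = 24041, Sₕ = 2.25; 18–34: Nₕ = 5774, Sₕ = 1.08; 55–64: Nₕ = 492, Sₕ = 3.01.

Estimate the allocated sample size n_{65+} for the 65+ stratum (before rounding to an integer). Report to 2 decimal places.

Neyman allocation: nₕ = n·NₕSₕ / Σⱼ NⱼSⱼ.
Σ NⱼSⱼ = 1984·3.3 + 24041·2.25 + 5774·1.08 + 492·3.01 = 68356.29.
n_{65+} = 1006·1984·3.3 / 68356.29 = 96.36.

96.36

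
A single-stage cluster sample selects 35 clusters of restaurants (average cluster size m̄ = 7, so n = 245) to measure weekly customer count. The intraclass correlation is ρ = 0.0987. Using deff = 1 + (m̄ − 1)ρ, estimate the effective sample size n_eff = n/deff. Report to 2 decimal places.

deff = 1 + (7 − 1)·0.0987 = 1 + 0.5922 = 1.5922.
n_eff = 245 / 1.5922 = 153.88.

153.88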